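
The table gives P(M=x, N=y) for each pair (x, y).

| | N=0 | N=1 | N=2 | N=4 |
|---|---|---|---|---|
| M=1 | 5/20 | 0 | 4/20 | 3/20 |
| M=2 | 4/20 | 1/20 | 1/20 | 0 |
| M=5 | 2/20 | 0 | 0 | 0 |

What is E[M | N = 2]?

6/5

P(N = 2) = 1/4.
Σ M·P over the event = 1·(4/20) + 2·(1/20) = 3/10.
E[M | N = 2] = (3/10) / (1/4) = 6/5.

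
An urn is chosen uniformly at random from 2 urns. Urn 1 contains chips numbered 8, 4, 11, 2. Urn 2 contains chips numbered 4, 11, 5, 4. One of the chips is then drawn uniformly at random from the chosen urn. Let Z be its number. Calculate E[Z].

E[Z | urn 1] = (8+4+11+2)/4 = 25/4.
E[Z | urn 2] = (4+11+5+4)/4 = 6.
By the law of total expectation,
E[Z] = (1/2)·(25/4) + (1/2)·(6) = 49/8.

49/8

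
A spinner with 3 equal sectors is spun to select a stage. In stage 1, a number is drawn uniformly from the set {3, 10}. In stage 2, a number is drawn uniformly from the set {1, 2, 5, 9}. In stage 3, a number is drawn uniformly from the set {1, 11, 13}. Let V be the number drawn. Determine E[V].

229/36

E[V | stage 1] = (3+10)/2 = 13/2.
E[V | stage 2] = (1+2+5+9)/4 = 17/4.
E[V | stage 3] = (1+11+13)/3 = 25/3.
E[V] = (1/3)·(13/2) + (1/3)·(17/4) + (1/3)·(25/3) = 229/36.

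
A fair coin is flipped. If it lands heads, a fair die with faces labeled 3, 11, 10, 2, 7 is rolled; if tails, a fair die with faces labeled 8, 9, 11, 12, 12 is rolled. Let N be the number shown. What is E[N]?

E[N | heads] = (3+11+10+2+7)/5 = 33/5.
E[N | tails] = (8+9+11+12+12)/5 = 52/5.
E[N] = (1/2)·(33/5) + (1/2)·(52/5) = 17/2.

17/2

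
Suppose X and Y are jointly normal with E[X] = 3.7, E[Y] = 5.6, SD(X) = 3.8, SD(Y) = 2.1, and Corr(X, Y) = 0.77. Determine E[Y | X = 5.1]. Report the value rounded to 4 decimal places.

6.1957

E[Y | X=x] = μ_Y + ρ(σ_Y/σ_X)(x − μ_X) for jointly normal variables.
E[Y | X=5.1] = 5.6 + (0.77)·(2.1/3.8)·(5.1 − (3.7)) = 5.6 + (0.42553)·(1.4) = 6.1957.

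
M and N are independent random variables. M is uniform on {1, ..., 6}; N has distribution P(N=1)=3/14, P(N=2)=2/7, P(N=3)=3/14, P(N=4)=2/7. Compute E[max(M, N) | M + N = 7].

P(M + N = 7) = 1/6.
Summing max(M,N)·P(x,y) over outcomes with M + N = 7 gives 11/14.
E[max(M, N) | M + N = 7] = (11/14) / (1/6) = 33/7.

33/7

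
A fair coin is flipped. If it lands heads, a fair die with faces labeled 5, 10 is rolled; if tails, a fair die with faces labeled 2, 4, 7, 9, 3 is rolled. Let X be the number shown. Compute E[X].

E[X | heads] = (5+10)/2 = 15/2.
E[X | tails] = (2+4+7+9+3)/5 = 5.
By the law of total expectation,
E[X] = (1/2)·(15/2) + (1/2)·(5) = 25/4.

25/4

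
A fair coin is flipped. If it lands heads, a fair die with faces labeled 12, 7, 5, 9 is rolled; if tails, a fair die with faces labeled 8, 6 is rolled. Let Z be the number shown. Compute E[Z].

E[Z | heads] = (12+7+5+9)/4 = 33/4.
E[Z | tails] = (8+6)/2 = 7.
E[Z] = (1/2)·(33/4) + (1/2)·(7) = 61/8.

61/8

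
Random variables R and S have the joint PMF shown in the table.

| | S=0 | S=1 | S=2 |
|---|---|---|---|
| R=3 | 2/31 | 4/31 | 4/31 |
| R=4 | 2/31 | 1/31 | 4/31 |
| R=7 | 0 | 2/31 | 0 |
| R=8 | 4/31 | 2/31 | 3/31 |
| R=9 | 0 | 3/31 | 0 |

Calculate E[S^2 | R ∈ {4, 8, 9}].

P(R ∈ {4, 8, 9}) = 19/31.
Σ S^2·P over the event = 0·(2/31) + 1·(1/31) + 4·(4/31) + 0·(4/31) + 1·(2/31) + 4·(3/31) + 1·(3/31) = 34/31.
E[S^2 | R ∈ {4, 8, 9}] = (34/31) / (19/31) = 34/19.

34/19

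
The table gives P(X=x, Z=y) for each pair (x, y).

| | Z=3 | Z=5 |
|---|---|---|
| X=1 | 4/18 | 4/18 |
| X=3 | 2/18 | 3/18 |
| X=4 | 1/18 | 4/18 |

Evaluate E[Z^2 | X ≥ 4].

109/5

P(X ≥ 4) = 5/18.
Σ Z^2·P over the event = 9·(1/18) + 25·(4/18) = 109/18.
E[Z^2 | X ≥ 4] = (109/18) / (5/18) = 109/5.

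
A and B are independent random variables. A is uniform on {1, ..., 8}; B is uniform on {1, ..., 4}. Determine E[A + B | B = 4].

P(B = 4) = 1/4.
Summing (A+B)·P(x,y) over outcomes with B = 4 gives 17/8.
E[A + B | B = 4] = (17/8) / (1/4) = 17/2.

17/2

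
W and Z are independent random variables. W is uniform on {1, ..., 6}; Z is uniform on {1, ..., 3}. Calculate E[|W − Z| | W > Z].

31/12

P(W > Z) = 2/3.
Summing |W−Z|·P(x,y) over outcomes with W > Z gives 31/18.
E[|W − Z| | W > Z] = (31/18) / (2/3) = 31/12.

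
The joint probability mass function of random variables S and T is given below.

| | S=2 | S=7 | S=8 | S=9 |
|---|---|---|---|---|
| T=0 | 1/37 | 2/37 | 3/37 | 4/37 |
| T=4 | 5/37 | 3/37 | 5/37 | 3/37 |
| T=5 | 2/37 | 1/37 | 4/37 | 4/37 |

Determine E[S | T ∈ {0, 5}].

155/21

P(T ∈ {0, 5}) = 21/37.
Σ S·P over the event = 2·(1/37) + 2·(2/37) + 7·(2/37) + 7·(1/37) + 8·(3/37) + 8·(4/37) + 9·(4/37) + 9·(4/37) = 155/37.
E[S | T ∈ {0, 5}] = (155/37) / (21/37) = 155/21.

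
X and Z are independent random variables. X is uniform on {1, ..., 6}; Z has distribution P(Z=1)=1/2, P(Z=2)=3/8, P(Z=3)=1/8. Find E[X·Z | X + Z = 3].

2

P(X + Z = 3) = 7/48.
Summing XZ·P(x,y) over outcomes with X + Z = 3 gives 7/24.
E[X·Z | X + Z = 3] = (7/24) / (7/48) = 2.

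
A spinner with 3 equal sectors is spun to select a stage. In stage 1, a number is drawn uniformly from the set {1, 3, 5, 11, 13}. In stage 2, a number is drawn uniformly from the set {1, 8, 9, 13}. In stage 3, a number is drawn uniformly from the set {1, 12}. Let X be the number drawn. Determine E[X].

139/20

E[X | stage 1] = (1+3+5+11+13)/5 = 33/5.
E[X | stage 2] = (1+8+9+13)/4 = 31/4.
E[X | stage 3] = (1+12)/2 = 13/2.
By the law of total expectation,
E[X] = (1/3)·(33/5) + (1/3)·(31/4) + (1/3)·(13/2) = 139/20.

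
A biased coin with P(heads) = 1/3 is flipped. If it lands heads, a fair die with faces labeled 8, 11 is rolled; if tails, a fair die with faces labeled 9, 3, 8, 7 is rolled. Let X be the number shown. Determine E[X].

23/3

E[X | heads] = (8+11)/2 = 19/2.
E[X | tails] = (9+3+8+7)/4 = 27/4.
By the law of total expectation,
E[X] = (1/3)·(19/2) + (2/3)·(27/4) = 23/3.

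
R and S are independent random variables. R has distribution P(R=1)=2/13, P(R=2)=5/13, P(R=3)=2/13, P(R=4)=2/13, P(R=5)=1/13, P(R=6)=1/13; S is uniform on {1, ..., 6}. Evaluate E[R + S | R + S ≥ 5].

P(R + S ≥ 5) = 10/13.
Summing (R+S)·P(x,y) over outcomes with R + S ≥ 5 gives 217/39.
E[R + S | R + S ≥ 5] = (217/39) / (10/13) = 217/30.

217/30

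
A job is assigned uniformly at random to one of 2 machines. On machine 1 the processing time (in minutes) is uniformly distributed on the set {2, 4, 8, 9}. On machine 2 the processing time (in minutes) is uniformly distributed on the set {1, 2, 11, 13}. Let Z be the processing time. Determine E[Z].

25/4

E[Z | machine 1] = (2+4+8+9)/4 = 23/4.
E[Z | machine 2] = (1+2+11+13)/4 = 27/4.
By the law of total expectation,
E[Z] = (1/2)·(23/4) + (1/2)·(27/4) = 25/4.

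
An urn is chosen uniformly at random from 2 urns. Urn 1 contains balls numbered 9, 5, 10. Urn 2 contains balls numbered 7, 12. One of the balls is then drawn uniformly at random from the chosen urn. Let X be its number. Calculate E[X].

35/4

E[X | urn 1] = (9+5+10)/3 = 8.
E[X | urn 2] = (7+12)/2 = 19/2.
By the law of total expectation,
E[X] = (1/2)·(8) + (1/2)·(19/2) = 35/4.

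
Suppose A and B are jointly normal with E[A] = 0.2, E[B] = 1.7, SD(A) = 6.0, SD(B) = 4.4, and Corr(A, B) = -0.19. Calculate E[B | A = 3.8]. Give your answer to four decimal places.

1.1984

For a bivariate normal, E[B | A=x] = μ_B + ρ·(σ_B/σ_A)·(x − μ_A).
E[B | A=3.8] = 1.7 + (-0.19)·(4.4/6.0)·(3.8 − (0.2)) = 1.7 + (-0.13933)·(3.6) = 1.1984.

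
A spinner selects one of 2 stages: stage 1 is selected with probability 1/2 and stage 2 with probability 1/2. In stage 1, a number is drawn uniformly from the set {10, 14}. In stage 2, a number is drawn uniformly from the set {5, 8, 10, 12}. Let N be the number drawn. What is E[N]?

83/8

E[N | stage 1] = (10+14)/2 = 12.
E[N | stage 2] = (5+8+10+12)/4 = 35/4.
By the law of total expectation,
E[N] = (1/2)·(12) + (1/2)·(35/4) = 83/8.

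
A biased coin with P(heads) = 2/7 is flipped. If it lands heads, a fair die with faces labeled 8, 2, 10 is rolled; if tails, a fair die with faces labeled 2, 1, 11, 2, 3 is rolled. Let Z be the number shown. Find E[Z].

97/21

E[Z | heads] = (8+2+10)/3 = 20/3.
E[Z | tails] = (2+1+11+2+3)/5 = 19/5.
E[Z] = (2/7)·(20/3) + (5/7)·(19/5) = 97/21.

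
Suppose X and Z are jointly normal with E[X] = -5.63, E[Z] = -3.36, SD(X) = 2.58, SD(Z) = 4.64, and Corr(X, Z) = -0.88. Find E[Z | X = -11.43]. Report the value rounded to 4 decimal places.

5.8193

The regression of Z on X has slope ρ·σ_Z/σ_X and passes through (μ_X, μ_Z).
E[Z | X=-11.43] = -3.36 + (-0.88)·(4.64/2.58)·(-11.43 − (-5.63)) = -3.36 + (-1.58264)·(-5.8) = 5.8193.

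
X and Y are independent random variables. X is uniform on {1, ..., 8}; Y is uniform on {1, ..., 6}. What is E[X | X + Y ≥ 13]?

Outcomes with X + Y ≥ 13: (7,6), (8,5), (8,6), each with probability 1/48.
E[X | X + Y ≥ 13] = (7 + 8 + 8) / 3 = 23/3.

23/3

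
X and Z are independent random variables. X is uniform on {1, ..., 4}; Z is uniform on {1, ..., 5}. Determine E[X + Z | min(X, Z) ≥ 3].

P(min(X, Z) ≥ 3) = 3/10.
Summing (X+Z)·P(x,y) over outcomes with min(X, Z) ≥ 3 gives 9/4.
E[X + Z | min(X, Z) ≥ 3] = (9/4) / (3/10) = 15/2.

15/2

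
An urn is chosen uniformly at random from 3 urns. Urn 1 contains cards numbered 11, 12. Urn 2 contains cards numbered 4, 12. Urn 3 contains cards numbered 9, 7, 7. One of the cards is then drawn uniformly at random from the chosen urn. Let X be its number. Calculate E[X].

163/18

E[X | urn 1] = (11+12)/2 = 23/2.
E[X | urn 2] = (4+12)/2 = 8.
E[X | urn 3] = (9+7+7)/3 = 23/3.
By the law of total expectation,
E[X] = (1/3)·(23/2) + (1/3)·(8) + (1/3)·(23/3) = 163/18.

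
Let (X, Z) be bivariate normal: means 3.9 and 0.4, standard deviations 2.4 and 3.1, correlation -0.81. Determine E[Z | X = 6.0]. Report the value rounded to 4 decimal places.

-1.7971

The regression of Z on X has slope ρ·σ_Z/σ_X and passes through (μ_X, μ_Z).
E[Z | X=6.0] = 0.4 + (-0.81)·(3.1/2.4)·(6.0 − (3.9)) = 0.4 + (-1.04625)·(2.1) = -1.7971.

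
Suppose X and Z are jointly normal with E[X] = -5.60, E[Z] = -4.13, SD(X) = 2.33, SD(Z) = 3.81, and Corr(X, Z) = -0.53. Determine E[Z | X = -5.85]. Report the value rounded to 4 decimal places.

E[Z | X=x] = μ_Z + ρ(σ_Z/σ_X)(x − μ_X) for jointly normal variables.
E[Z | X=-5.85] = -4.13 + (-0.53)·(3.81/2.33)·(-5.85 − (-5.60)) = -4.13 + (-0.86665)·(-0.25) = -3.9133.

-3.9133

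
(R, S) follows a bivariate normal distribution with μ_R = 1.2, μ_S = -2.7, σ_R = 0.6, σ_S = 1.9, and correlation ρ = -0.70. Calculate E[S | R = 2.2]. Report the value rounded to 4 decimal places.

The regression of S on R has slope ρ·σ_S/σ_R and passes through (μ_R, μ_S).
E[S | R=2.2] = -2.7 + (-0.70)·(1.9/0.6)·(2.2 − (1.2)) = -2.7 + (-2.2167)·(1) = -4.9167.

-4.9167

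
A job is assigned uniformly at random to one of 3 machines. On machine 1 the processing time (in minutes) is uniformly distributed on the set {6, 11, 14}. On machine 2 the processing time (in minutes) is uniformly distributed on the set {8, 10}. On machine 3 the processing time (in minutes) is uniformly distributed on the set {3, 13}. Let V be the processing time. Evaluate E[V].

E[V | machine 1] = (6+11+14)/3 = 31/3.
E[V | machine 2] = (8+10)/2 = 9.
E[V | machine 3] = (3+13)/2 = 8.
E[V] = (1/3)·(31/3) + (1/3)·(9) + (1/3)·(8) = 82/9.

82/9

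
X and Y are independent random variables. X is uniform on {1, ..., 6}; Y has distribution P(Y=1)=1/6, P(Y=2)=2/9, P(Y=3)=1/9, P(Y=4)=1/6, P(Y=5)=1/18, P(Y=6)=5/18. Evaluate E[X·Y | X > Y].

114/11

P(X > Y) = 11/27.
Summing XY·P(x,y) over outcomes with X > Y gives 38/9.
E[X·Y | X > Y] = (38/9) / (11/27) = 114/11.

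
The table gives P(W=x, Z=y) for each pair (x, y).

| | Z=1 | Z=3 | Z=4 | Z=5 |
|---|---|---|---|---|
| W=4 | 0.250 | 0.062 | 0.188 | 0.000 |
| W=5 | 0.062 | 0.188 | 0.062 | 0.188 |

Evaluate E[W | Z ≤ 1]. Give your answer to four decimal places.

P(Z ≤ 1) = 0.312.
Σ W·P over the event = 4·(0.250) + 5·(0.062) = 1.310.
E[W | Z ≤ 1] = (1.310) / (0.312) = 4.1987.

4.1987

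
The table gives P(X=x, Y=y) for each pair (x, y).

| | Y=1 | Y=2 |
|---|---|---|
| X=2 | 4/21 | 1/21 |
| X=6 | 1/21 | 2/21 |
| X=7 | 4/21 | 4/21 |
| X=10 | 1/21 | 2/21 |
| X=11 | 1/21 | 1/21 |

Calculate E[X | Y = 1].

63/11

P(Y = 1) = 11/21.
Summing X·P(X=x,Y=y) over the conditioning event gives 3.
E[X | Y = 1] = (3) / (11/21) = 63/11.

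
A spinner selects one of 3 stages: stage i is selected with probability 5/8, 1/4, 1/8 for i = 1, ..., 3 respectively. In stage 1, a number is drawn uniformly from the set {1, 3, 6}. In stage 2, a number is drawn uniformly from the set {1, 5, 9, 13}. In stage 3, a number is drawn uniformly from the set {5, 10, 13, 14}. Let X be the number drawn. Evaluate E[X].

247/48

E[X | stage 1] = (1+3+6)/3 = 10/3.
E[X | stage 2] = (1+5+9+13)/4 = 7.
E[X | stage 3] = (5+10+13+14)/4 = 21/2.
E[X] = (5/8)·(10/3) + (1/4)·(7) + (1/8)·(21/2) = 247/48.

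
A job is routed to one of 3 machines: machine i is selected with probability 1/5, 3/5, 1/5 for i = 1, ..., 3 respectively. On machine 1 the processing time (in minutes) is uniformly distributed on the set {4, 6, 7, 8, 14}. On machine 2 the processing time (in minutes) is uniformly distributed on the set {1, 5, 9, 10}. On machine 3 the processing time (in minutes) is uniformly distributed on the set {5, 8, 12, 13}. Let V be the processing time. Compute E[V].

721/100

E[V | machine 1] = (4+6+7+8+14)/5 = 39/5.
E[V | machine 2] = (1+5+9+10)/4 = 25/4.
E[V | machine 3] = (5+8+12+13)/4 = 19/2.
By the law of total expectation,
E[V] = (1/5)·(39/5) + (3/5)·(25/4) + (1/5)·(19/2) = 721/100.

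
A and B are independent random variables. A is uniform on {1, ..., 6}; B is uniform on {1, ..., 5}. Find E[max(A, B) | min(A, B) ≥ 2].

9/2

P(min(A, B) ≥ 2) = 2/3.
Summing max(A,B)·P(x,y) over outcomes with min(A, B) ≥ 2 gives 3.
E[max(A, B) | min(A, B) ≥ 2] = (3) / (2/3) = 9/2.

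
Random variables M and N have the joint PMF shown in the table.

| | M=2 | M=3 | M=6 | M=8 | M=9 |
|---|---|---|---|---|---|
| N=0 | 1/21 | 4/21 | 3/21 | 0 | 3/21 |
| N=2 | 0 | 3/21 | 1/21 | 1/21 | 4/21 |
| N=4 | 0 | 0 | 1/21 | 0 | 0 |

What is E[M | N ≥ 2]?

13/2

P(N ≥ 2) = 10/21.
Σ M·P over the event = 3·(3/21) + 6·(1/21) + 6·(1/21) + 8·(1/21) + 9·(4/21) = 65/21.
E[M | N ≥ 2] = (65/21) / (10/21) = 13/2.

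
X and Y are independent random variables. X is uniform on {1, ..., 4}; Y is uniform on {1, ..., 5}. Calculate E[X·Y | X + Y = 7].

34/3

Outcomes with X + Y = 7: (2,5), (3,4), (4,3), each with probability 1/20.
E[X·Y | X + Y = 7] = (10 + 12 + 12) / 3 = 34/3.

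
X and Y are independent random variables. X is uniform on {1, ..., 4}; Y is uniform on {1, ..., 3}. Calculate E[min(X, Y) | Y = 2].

7/4

Outcomes with Y = 2: (1,2), (2,2), (3,2), (4,2), each with probability 1/12.
E[min(X, Y) | Y = 2] = (1 + 2 + 2 + 2) / 4 = 7/4.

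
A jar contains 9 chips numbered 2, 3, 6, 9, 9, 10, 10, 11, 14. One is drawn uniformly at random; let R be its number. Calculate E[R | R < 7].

P(R < 7) = 1/3.
Σ over the event: 2·1/9 + 3·1/9 + 6·1/9 = 11/9.
E[R | R < 7] = (11/9) / (1/3) = 11/3.

11/3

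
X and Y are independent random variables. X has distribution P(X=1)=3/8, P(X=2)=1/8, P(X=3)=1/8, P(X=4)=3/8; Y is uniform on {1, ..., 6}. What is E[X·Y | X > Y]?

P(X > Y) = 1/4.
Summing XY·P(x,y) over outcomes with X > Y gives 83/48.
E[X·Y | X > Y] = (83/48) / (1/4) = 83/12.

83/12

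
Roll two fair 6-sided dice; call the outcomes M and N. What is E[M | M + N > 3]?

122/33

P(M + N > 3) = 11/12.
Summing M·P(x,y) over outcomes with M + N > 3 gives 61/18.
E[M | M + N > 3] = (61/18) / (11/12) = 122/33.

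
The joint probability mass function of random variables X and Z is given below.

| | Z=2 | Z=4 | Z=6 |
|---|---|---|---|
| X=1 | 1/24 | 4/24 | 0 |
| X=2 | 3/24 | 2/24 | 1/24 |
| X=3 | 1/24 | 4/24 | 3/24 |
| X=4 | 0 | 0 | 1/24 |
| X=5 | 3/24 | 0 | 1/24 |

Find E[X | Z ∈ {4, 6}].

5/2

P(Z ∈ {4, 6}) = 2/3.
Σ X·P over the event = 1·(4/24) + 2·(2/24) + 2·(1/24) + 3·(4/24) + 3·(3/24) + 4·(1/24) + 5·(1/24) = 5/3.
E[X | Z ∈ {4, 6}] = (5/3) / (2/3) = 5/2.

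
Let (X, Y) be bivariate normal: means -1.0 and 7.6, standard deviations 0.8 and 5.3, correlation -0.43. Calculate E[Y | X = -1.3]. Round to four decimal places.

For a bivariate normal, E[Y | X=x] = μ_Y + ρ·(σ_Y/σ_X)·(x − μ_X).
E[Y | X=-1.3] = 7.6 + (-0.43)·(5.3/0.8)·(-1.3 − (-1.0)) = 7.6 + (-2.8487)·(-0.3) = 8.4546.

8.4546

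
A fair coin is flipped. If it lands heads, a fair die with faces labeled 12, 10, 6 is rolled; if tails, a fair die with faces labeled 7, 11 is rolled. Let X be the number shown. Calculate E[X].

E[X | heads] = (12+10+6)/3 = 28/3.
E[X | tails] = (7+11)/2 = 9.
By the law of total expectation,
E[X] = (1/2)·(28/3) + (1/2)·(9) = 55/6.

55/6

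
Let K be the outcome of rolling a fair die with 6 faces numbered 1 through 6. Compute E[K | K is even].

4

Given K is even, K is equally likely to be any of {2, 4, 6}.
E[K | K is even] = (2 + 4 + 6) / 3 = 4.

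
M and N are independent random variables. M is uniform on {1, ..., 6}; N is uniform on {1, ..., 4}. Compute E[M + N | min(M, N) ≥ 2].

7

P(min(M, N) ≥ 2) = 5/8.
Summing (M+N)·P(x,y) over outcomes with min(M, N) ≥ 2 gives 35/8.
E[M + N | min(M, N) ≥ 2] = (35/8) / (5/8) = 7.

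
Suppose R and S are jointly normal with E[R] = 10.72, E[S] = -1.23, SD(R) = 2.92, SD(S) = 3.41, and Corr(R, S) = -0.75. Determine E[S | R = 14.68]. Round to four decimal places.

-4.6984

The regression of S on R has slope ρ·σ_S/σ_R and passes through (μ_R, μ_S).
E[S | R=14.68] = -1.23 + (-0.75)·(3.41/2.92)·(14.68 − (10.72)) = -1.23 + (-0.87586)·(3.96) = -4.6984.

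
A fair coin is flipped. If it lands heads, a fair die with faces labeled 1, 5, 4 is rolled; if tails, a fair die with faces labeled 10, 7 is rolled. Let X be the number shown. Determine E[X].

E[X | heads] = (1+5+4)/3 = 10/3.
E[X | tails] = (10+7)/2 = 17/2.
E[X] = (1/2)·(10/3) + (1/2)·(17/2) = 71/12.

71/12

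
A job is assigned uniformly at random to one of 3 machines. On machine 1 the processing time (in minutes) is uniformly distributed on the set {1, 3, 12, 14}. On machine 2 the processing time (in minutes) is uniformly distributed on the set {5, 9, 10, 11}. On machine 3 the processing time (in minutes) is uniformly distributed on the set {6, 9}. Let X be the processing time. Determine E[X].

E[X | machine 1] = (1+3+12+14)/4 = 15/2.
E[X | machine 2] = (5+9+10+11)/4 = 35/4.
E[X | machine 3] = (6+9)/2 = 15/2.
By the law of total expectation,
E[X] = (1/3)·(15/2) + (1/3)·(35/4) + (1/3)·(15/2) = 95/12.

95/12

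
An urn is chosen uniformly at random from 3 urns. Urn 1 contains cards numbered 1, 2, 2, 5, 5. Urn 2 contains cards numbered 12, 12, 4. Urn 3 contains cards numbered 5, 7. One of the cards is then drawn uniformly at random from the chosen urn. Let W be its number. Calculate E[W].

E[W | urn 1] = (1+2+2+5+5)/5 = 3.
E[W | urn 2] = (12+12+4)/3 = 28/3.
E[W | urn 3] = (5+7)/2 = 6.
E[W] = (1/3)·(3) + (1/3)·(28/3) + (1/3)·(6) = 55/9.

55/9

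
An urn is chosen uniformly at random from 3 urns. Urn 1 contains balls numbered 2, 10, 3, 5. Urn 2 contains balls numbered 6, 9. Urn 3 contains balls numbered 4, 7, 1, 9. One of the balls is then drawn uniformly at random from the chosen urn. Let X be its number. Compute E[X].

71/12

E[X | urn 1] = (2+10+3+5)/4 = 5.
E[X | urn 2] = (6+9)/2 = 15/2.
E[X | urn 3] = (4+7+1+9)/4 = 21/4.
By the law of total expectation,
E[X] = (1/3)·(5) + (1/3)·(15/2) + (1/3)·(21/4) = 71/12.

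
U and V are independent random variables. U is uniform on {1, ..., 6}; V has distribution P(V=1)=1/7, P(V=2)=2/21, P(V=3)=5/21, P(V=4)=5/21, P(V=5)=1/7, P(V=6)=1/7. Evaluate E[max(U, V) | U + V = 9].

P(U + V = 9) = 8/63.
Summing max(U,V)·P(x,y) over outcomes with U + V = 9 gives 44/63.
E[max(U, V) | U + V = 9] = (44/63) / (8/63) = 11/2.

11/2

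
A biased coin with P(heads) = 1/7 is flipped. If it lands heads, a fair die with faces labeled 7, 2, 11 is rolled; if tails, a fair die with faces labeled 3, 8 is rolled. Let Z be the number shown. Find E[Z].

17/3

E[Z | heads] = (7+2+11)/3 = 20/3.
E[Z | tails] = (3+8)/2 = 11/2.
By the law of total expectation,
E[Z] = (1/7)·(20/3) + (6/7)·(11/2) = 17/3.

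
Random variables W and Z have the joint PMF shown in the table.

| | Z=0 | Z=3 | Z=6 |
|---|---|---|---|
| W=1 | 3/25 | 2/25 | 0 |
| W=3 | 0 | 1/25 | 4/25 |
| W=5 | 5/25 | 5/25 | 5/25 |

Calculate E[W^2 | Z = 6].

P(Z = 6) = 9/25.
Σ W^2·P over the event = 9·(4/25) + 25·(5/25) = 161/25.
E[W^2 | Z = 6] = (161/25) / (9/25) = 161/9.

161/9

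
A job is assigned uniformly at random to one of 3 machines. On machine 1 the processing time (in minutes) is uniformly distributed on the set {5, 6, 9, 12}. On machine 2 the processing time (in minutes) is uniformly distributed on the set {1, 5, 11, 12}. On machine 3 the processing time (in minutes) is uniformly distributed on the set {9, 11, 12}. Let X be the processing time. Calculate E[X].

E[X | machine 1] = (5+6+9+12)/4 = 8.
E[X | machine 2] = (1+5+11+12)/4 = 29/4.
E[X | machine 3] = (9+11+12)/3 = 32/3.
By the law of total expectation,
E[X] = (1/3)·(8) + (1/3)·(29/4) + (1/3)·(32/3) = 311/36.

311/36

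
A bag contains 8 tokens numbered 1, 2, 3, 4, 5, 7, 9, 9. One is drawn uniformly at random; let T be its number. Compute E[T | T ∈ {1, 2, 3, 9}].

24/5

P(T ∈ {1, 2, 3, 9}) = 5/8.
Σ over the event: 1·1/8 + 2·1/8 + 3·1/8 + 9·1/4 = 3.
E[T | T ∈ {1, 2, 3, 9}] = (3) / (5/8) = 24/5.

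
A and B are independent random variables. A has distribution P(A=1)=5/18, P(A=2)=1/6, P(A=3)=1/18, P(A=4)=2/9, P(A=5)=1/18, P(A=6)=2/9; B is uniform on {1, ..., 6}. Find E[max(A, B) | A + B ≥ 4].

457/95

P(A + B ≥ 4) = 95/108.
Summing max(A,B)·P(x,y) over outcomes with A + B ≥ 4 gives 457/108.
E[max(A, B) | A + B ≥ 4] = (457/108) / (95/108) = 457/95.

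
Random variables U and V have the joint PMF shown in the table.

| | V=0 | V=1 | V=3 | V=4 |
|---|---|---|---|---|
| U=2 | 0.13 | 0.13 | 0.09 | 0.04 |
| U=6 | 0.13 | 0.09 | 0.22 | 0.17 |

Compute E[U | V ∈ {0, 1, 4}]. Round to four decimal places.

4.2609

P(V ∈ {0, 1, 4}) = 0.69.
Σ U·P over the event = 2·(0.13) + 2·(0.13) + 2·(0.04) + 6·(0.13) + 6·(0.09) + 6·(0.17) = 2.94.
E[U | V ∈ {0, 1, 4}] = (2.94) / (0.69) = 4.2609.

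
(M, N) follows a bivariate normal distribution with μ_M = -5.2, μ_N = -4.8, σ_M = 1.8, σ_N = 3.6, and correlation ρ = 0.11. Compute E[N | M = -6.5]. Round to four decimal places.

The regression of N on M has slope ρ·σ_N/σ_M and passes through (μ_M, μ_N).
E[N | M=-6.5] = -4.8 + (0.11)·(3.6/1.8)·(-6.5 − (-5.2)) = -4.8 + (0.22)·(-1.3) = -5.0860.

-5.0860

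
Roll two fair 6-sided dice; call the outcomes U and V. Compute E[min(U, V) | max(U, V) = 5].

25/9

Outcomes with max(U, V) = 5: (1,5), (2,5), (3,5), (4,5), (5,1), (5,2), (5,3), (5,4), (5,5), each with probability 1/36.
E[min(U, V) | max(U, V) = 5] = (1 + 2 + 3 + 4 + 1 + 2 + 3 + 4 + 5) / 9 = 25/9.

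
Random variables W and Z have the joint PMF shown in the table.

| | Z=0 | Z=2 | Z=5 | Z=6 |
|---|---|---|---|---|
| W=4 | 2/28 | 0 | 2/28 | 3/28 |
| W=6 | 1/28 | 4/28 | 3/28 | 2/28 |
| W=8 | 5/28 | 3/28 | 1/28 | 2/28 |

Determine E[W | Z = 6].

P(Z = 6) = 1/4.
Σ W·P over the event = 4·(3/28) + 6·(2/28) + 8·(2/28) = 10/7.
E[W | Z = 6] = (10/7) / (1/4) = 40/7.

40/7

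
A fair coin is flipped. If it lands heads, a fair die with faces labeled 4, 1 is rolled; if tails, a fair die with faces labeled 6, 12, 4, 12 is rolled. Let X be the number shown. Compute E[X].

11/2

E[X | heads] = (4+1)/2 = 5/2.
E[X | tails] = (6+12+4+12)/4 = 17/2.
E[X] = (1/2)·(5/2) + (1/2)·(17/2) = 11/2.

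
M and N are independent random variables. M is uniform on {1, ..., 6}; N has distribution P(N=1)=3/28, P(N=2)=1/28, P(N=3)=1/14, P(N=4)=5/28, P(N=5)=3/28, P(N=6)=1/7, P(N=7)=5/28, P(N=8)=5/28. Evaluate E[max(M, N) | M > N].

181/38

P(M > N) = 19/84.
Summing max(M,N)·P(x,y) over outcomes with M > N gives 181/168.
E[max(M, N) | M > N] = (181/168) / (19/84) = 181/38.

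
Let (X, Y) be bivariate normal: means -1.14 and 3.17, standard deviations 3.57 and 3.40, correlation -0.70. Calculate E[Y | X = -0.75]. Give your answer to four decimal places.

2.9100

The regression of Y on X has slope ρ·σ_Y/σ_X and passes through (μ_X, μ_Y).
E[Y | X=-0.75] = 3.17 + (-0.70)·(3.40/3.57)·(-0.75 − (-1.14)) = 3.17 + (-0.66667)·(0.39) = 2.9100.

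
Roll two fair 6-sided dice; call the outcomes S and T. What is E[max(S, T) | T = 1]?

7/2

Outcomes with T = 1: (1,1), (2,1), (3,1), (4,1), (5,1), (6,1), each with probability 1/36.
E[max(S, T) | T = 1] = (1 + 2 + 3 + 4 + 5 + 6) / 6 = 7/2.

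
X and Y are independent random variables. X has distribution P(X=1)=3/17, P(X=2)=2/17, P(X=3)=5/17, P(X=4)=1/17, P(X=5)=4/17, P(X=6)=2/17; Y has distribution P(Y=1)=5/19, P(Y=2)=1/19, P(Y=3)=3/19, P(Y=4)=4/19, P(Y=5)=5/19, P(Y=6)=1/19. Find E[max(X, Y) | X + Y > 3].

P(X + Y > 3) = 295/323.
Summing max(X,Y)·P(x,y) over outcomes with X + Y > 3 gives 71/17.
E[max(X, Y) | X + Y > 3] = (71/17) / (295/323) = 1349/295.

1349/295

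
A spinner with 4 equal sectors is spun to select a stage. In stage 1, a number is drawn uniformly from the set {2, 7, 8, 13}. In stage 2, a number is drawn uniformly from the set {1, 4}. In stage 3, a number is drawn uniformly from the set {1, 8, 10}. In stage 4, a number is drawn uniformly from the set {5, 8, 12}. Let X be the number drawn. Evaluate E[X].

E[X | stage 1] = (2+7+8+13)/4 = 15/2.
E[X | stage 2] = (1+4)/2 = 5/2.
E[X | stage 3] = (1+8+10)/3 = 19/3.
E[X | stage 4] = (5+8+12)/3 = 25/3.
By the law of total expectation,
E[X] = (1/4)·(15/2) + (1/4)·(5/2) + (1/4)·(19/3) + (1/4)·(25/3) = 37/6.

37/6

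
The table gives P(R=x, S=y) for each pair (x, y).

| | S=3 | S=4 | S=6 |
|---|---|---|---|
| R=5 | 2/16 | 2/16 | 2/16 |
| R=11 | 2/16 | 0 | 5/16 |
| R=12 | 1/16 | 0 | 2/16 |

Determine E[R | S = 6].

P(S = 6) = 9/16.
Σ R·P over the event = 5·(2/16) + 11·(5/16) + 12·(2/16) = 89/16.
E[R | S = 6] = (89/16) / (9/16) = 89/9.

89/9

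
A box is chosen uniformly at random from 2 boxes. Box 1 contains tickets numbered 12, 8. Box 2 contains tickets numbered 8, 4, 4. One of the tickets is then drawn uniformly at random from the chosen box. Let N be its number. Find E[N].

E[N | box 1] = (12+8)/2 = 10.
E[N | box 2] = (8+4+4)/3 = 16/3.
E[N] = (1/2)·(10) + (1/2)·(16/3) = 23/3.

23/3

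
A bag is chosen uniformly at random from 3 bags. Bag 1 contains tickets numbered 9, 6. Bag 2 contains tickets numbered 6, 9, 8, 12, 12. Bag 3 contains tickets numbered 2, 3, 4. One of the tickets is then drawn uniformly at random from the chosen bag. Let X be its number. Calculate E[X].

E[X | bag 1] = (9+6)/2 = 15/2.
E[X | bag 2] = (6+9+8+12+12)/5 = 47/5.
E[X | bag 3] = (2+3+4)/3 = 3.
E[X] = (1/3)·(15/2) + (1/3)·(47/5) + (1/3)·(3) = 199/30.

199/30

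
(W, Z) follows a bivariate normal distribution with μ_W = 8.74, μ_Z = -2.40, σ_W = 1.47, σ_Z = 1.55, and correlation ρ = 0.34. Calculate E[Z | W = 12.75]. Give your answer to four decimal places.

The regression of Z on W has slope ρ·σ_Z/σ_W and passes through (μ_W, μ_Z).
E[Z | W=12.75] = -2.40 + (0.34)·(1.55/1.47)·(12.75 − (8.74)) = -2.40 + (0.3585)·(4.01) = -0.9624.

-0.9624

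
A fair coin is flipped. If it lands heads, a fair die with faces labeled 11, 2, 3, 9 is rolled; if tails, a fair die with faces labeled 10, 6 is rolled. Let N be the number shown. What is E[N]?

E[N | heads] = (11+2+3+9)/4 = 25/4.
E[N | tails] = (10+6)/2 = 8.
E[N] = (1/2)·(25/4) + (1/2)·(8) = 57/8.

57/8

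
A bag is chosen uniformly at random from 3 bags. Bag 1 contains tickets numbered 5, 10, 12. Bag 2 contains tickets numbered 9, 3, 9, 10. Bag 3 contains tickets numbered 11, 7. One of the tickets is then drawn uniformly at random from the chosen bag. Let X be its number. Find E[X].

E[X | bag 1] = (5+10+12)/3 = 9.
E[X | bag 2] = (9+3+9+10)/4 = 31/4.
E[X | bag 3] = (11+7)/2 = 9.
E[X] = (1/3)·(9) + (1/3)·(31/4) + (1/3)·(9) = 103/12.

103/12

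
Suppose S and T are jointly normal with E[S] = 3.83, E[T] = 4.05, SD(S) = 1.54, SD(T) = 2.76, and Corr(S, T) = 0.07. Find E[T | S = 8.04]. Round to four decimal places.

For a bivariate normal, E[T | S=x] = μ_T + ρ·(σ_T/σ_S)·(x − μ_S).
E[T | S=8.04] = 4.05 + (0.07)·(2.76/1.54)·(8.04 − (3.83)) = 4.05 + (0.125455)·(4.21) = 4.5782.

4.5782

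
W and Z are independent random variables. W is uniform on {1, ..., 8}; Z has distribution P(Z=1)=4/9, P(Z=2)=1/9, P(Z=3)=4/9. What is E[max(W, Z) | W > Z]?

P(W > Z) = 3/4.
Summing max(W,Z)·P(x,y) over outcomes with W > Z gives 293/72.
E[max(W, Z) | W > Z] = (293/72) / (3/4) = 293/54.

293/54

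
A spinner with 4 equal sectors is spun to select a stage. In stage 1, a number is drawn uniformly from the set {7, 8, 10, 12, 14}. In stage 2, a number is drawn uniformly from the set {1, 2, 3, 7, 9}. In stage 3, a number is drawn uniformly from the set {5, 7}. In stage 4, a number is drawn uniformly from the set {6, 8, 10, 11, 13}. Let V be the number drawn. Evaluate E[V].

E[V | stage 1] = (7+8+10+12+14)/5 = 51/5.
E[V | stage 2] = (1+2+3+7+9)/5 = 22/5.
E[V | stage 3] = (5+7)/2 = 6.
E[V | stage 4] = (6+8+10+11+13)/5 = 48/5.
By the law of total expectation,
E[V] = (1/4)·(51/5) + (1/4)·(22/5) + (1/4)·(6) + (1/4)·(48/5) = 151/20.

151/20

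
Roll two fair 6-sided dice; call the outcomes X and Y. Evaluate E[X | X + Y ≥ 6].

P(X + Y ≥ 6) = 13/18.
Summing X·P(x,y) over outcomes with X + Y ≥ 6 gives 53/18.
E[X | X + Y ≥ 6] = (53/18) / (13/18) = 53/13.

53/13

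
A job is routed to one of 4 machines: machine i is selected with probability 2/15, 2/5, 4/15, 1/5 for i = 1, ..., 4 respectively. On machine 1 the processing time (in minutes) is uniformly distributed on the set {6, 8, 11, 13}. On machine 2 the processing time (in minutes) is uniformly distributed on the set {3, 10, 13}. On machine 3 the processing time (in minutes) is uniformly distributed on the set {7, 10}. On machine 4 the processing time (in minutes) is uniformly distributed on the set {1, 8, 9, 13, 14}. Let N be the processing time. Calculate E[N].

E[N | machine 1] = (6+8+11+13)/4 = 19/2.
E[N | machine 2] = (3+10+13)/3 = 26/3.
E[N | machine 3] = (7+10)/2 = 17/2.
E[N | machine 4] = (1+8+9+13+14)/5 = 9.
E[N] = (2/15)·(19/2) + (2/5)·(26/3) + (4/15)·(17/2) + (1/5)·(9) = 44/5.

44/5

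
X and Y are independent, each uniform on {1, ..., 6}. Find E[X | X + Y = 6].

Outcomes with X + Y = 6: (1,5), (2,4), (3,3), (4,2), (5,1), each with probability 1/36.
E[X | X + Y = 6] = (1 + 2 + 3 + 4 + 5) / 5 = 3.

3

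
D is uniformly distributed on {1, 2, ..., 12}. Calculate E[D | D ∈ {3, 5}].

P(D ∈ {3, 5}) = 1/6.
Σ over the event: 3·1/12 + 5·1/12 = 2/3.
E[D | D ∈ {3, 5}] = (2/3) / (1/6) = 4.

4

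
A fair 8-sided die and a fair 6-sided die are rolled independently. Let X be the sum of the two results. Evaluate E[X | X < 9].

160/27

P(X < 9) = 9/16.
Σ over the event: 2·1/48 + 3·1/24 + 4·1/16 + 5·1/12 + 6·5/48 + 7·1/8 + 8·1/8 = 10/3.
E[X | X < 9] = (10/3) / (9/16) = 160/27.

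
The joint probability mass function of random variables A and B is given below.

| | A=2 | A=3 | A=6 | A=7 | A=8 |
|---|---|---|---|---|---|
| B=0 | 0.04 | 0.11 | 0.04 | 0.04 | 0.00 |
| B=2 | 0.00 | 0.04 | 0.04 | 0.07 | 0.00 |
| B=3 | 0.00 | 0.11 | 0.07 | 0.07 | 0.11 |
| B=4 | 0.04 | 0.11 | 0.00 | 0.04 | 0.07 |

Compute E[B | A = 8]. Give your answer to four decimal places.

3.3889

P(A = 8) = 0.18.
Σ B·P over the event = 3·(0.11) + 4·(0.07) = 0.61.
E[B | A = 8] = (0.61) / (0.18) = 3.3889.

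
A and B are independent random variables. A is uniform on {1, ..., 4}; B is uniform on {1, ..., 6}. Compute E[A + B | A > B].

5

P(A > B) = 1/4.
Summing (A+B)·P(x,y) over outcomes with A > B gives 5/4.
E[A + B | A > B] = (5/4) / (1/4) = 5.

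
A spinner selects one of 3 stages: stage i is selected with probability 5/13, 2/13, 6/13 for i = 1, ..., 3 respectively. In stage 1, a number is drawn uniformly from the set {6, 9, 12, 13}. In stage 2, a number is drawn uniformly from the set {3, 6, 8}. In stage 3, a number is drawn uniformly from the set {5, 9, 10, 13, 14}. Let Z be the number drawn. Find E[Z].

E[Z | stage 1] = (6+9+12+13)/4 = 10.
E[Z | stage 2] = (3+6+8)/3 = 17/3.
E[Z | stage 3] = (5+9+10+13+14)/5 = 51/5.
By the law of total expectation,
E[Z] = (5/13)·(10) + (2/13)·(17/3) + (6/13)·(51/5) = 1838/195.

1838/195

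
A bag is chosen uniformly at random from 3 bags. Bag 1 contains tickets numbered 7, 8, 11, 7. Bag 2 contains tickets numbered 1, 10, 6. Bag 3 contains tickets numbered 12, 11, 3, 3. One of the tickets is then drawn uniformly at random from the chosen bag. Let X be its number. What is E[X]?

E[X | bag 1] = (7+8+11+7)/4 = 33/4.
E[X | bag 2] = (1+10+6)/3 = 17/3.
E[X | bag 3] = (12+11+3+3)/4 = 29/4.
E[X] = (1/3)·(33/4) + (1/3)·(17/3) + (1/3)·(29/4) = 127/18.

127/18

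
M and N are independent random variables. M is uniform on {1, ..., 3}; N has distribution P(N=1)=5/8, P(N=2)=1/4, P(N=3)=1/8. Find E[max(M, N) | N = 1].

2

P(N = 1) = 5/8.
Summing max(M,N)·P(x,y) over outcomes with N = 1 gives 5/4.
E[max(M, N) | N = 1] = (5/4) / (5/8) = 2.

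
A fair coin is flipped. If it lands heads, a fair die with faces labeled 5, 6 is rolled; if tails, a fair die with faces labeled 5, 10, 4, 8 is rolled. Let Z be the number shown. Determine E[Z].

E[Z | heads] = (5+6)/2 = 11/2.
E[Z | tails] = (5+10+4+8)/4 = 27/4.
E[Z] = (1/2)·(11/2) + (1/2)·(27/4) = 49/8.

49/8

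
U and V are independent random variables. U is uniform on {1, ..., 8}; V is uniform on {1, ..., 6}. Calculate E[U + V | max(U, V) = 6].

P(max(U, V) = 6) = 11/48.
Summing (U+V)·P(x,y) over outcomes with max(U, V) = 6 gives 17/8.
E[U + V | max(U, V) = 6] = (17/8) / (11/48) = 102/11.

102/11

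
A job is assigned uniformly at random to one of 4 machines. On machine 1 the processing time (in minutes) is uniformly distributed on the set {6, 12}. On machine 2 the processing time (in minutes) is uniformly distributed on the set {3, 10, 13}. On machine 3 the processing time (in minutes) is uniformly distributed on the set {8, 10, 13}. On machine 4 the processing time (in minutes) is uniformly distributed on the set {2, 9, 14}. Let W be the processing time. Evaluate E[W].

109/12

E[W | machine 1] = (6+12)/2 = 9.
E[W | machine 2] = (3+10+13)/3 = 26/3.
E[W | machine 3] = (8+10+13)/3 = 31/3.
E[W | machine 4] = (2+9+14)/3 = 25/3.
E[W] = (1/4)·(9) + (1/4)·(26/3) + (1/4)·(31/3) + (1/4)·(25/3) = 109/12.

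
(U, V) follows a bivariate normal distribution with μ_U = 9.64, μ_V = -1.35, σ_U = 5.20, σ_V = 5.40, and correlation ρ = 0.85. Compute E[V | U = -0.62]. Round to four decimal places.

For a bivariate normal, E[V | U=x] = μ_V + ρ·(σ_V/σ_U)·(x − μ_U).
E[V | U=-0.62] = -1.35 + (0.85)·(5.40/5.20)·(-0.62 − (9.64)) = -1.35 + (0.88269)·(-10.26) = -10.4064.

-10.4064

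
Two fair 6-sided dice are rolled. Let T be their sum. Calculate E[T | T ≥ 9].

10

P(T ≥ 9) = 5/18.
Σ over the event: 9·1/9 + 10·1/12 + 11·1/18 + 12·1/36 = 25/9.
E[T | T ≥ 9] = (25/9) / (5/18) = 10.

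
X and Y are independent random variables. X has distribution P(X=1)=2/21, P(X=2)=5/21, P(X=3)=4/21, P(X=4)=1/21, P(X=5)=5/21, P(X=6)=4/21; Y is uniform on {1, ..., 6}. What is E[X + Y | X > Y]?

P(X > Y) = 4/9.
Summing (X+Y)·P(x,y) over outcomes with X > Y gives 19/6.
E[X + Y | X > Y] = (19/6) / (4/9) = 57/8.

57/8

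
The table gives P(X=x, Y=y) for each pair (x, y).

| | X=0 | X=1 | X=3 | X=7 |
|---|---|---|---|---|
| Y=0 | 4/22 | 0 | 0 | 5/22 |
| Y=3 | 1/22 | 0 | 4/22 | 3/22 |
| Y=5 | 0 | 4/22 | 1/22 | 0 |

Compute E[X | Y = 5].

P(Y = 5) = 5/22.
Σ X·P over the event = 1·(4/22) + 3·(1/22) = 7/22.
E[X | Y = 5] = (7/22) / (5/22) = 7/5.

7/5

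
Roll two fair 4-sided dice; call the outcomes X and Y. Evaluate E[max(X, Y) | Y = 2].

P(Y = 2) = 1/4.
Summing max(X,Y)·P(x,y) over outcomes with Y = 2 gives 11/16.
E[max(X, Y) | Y = 2] = (11/16) / (1/4) = 11/4.

11/4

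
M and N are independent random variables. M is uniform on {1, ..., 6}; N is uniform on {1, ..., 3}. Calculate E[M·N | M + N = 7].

28/3

P(M + N = 7) = 1/6.
Summing MN·P(x,y) over outcomes with M + N = 7 gives 14/9.
E[M·N | M + N = 7] = (14/9) / (1/6) = 28/3.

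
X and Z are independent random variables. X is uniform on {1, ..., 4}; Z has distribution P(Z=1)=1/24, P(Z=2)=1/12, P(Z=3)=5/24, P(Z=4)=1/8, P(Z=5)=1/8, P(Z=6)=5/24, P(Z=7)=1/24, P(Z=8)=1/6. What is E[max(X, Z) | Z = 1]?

P(Z = 1) = 1/24.
Summing max(X,Z)·P(x,y) over outcomes with Z = 1 gives 5/48.
E[max(X, Z) | Z = 1] = (5/48) / (1/24) = 5/2.

5/2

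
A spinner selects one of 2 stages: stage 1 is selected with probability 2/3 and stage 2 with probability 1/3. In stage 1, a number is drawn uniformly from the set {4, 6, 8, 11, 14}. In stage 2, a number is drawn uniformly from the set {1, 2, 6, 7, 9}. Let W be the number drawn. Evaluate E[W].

E[W | stage 1] = (4+6+8+11+14)/5 = 43/5.
E[W | stage 2] = (1+2+6+7+9)/5 = 5.
E[W] = (2/3)·(43/5) + (1/3)·(5) = 37/5.

37/5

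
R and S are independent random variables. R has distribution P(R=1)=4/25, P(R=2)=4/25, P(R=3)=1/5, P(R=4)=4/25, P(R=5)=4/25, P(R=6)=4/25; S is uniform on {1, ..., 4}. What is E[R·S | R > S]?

589/58

P(R > S) = 29/50.
Summing RS·P(x,y) over outcomes with R > S gives 589/100.
E[R·S | R > S] = (589/100) / (29/50) = 589/58.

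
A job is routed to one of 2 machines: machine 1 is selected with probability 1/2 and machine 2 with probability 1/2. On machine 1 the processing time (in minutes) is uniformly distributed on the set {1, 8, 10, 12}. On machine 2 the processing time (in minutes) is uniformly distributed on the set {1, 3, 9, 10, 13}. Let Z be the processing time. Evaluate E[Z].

299/40

E[Z | machine 1] = (1+8+10+12)/4 = 31/4.
E[Z | machine 2] = (1+3+9+10+13)/5 = 36/5.
E[Z] = (1/2)·(31/4) + (1/2)·(36/5) = 299/40.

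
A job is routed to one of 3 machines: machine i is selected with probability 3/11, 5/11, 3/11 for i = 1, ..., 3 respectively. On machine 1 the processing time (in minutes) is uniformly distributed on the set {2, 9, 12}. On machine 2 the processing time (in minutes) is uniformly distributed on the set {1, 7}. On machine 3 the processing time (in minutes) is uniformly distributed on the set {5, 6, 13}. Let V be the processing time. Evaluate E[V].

E[V | machine 1] = (2+9+12)/3 = 23/3.
E[V | machine 2] = (1+7)/2 = 4.
E[V | machine 3] = (5+6+13)/3 = 8.
E[V] = (3/11)·(23/3) + (5/11)·(4) + (3/11)·(8) = 67/11.

67/11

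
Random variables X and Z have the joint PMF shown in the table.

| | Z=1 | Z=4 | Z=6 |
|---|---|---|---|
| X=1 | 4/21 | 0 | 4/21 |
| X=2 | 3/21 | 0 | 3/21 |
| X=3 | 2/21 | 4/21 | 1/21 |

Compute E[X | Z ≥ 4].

25/12

P(Z ≥ 4) = 4/7.
Σ X·P over the event = 1·(4/21) + 2·(3/21) + 3·(4/21) + 3·(1/21) = 25/21.
E[X | Z ≥ 4] = (25/21) / (4/7) = 25/12.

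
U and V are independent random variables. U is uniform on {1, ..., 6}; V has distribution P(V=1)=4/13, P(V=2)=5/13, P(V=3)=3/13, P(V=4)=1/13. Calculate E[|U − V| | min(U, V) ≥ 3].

11/8

P(min(U, V) ≥ 3) = 8/39.
Summing |U−V|·P(x,y) over outcomes with min(U, V) ≥ 3 gives 11/39.
E[|U − V| | min(U, V) ≥ 3] = (11/39) / (8/39) = 11/8.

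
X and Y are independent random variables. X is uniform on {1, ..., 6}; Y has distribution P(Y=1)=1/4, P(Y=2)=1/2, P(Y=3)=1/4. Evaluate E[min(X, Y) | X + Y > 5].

P(X + Y > 5) = 1/2.
Summing min(X,Y)·P(x,y) over outcomes with X + Y > 5 gives 13/12.
E[min(X, Y) | X + Y > 5] = (13/12) / (1/2) = 13/6.

13/6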